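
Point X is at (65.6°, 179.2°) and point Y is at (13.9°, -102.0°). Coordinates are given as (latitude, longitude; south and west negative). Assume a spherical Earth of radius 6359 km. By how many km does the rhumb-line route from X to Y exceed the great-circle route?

Great circle: cos σ = sin φ₁ sin φ₂ + cos φ₁ cos φ₂ cos Δλ,  σ = 1.2696 rad → d_gc = 8073.4 km
Rhumb line: Δψ = -1.2865, q = Δφ/Δψ = 0.7014, d_rh = R√(Δφ²+q²Δλ²) = 8399.5 km
Excess = 8399.5 − 8073.4 = 326.1 ≈ 326 km

326 km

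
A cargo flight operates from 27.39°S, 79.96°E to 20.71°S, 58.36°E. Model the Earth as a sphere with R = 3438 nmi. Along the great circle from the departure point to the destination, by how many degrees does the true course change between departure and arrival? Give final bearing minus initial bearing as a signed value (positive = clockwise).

At departure: θ₁ = atan2(sin Δλ cos φ₂, cos φ₁ sin φ₂ − sin φ₁ cos φ₂ cos Δλ) = 284.04°
At arrival: θ₂ = atan2(sin Δλ cos φ₁, −cos φ₂ sin φ₁ + sin φ₂ cos φ₁ cos Δλ) = 292.95°
Δθ = θ₂ − θ₁ = +8.9°

+8.9°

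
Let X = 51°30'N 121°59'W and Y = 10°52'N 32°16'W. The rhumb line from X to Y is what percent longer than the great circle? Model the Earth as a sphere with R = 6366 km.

3.7%

Great circle: σ = 1.4197 rad → d_gc = Rσ = 9037.5 km
Rhumb: Δφ = -0.7092, Δλ = +1.5659, Δψ = -0.8613, q = Δφ/Δψ = 0.8234 → d_rh = R√(Δφ²+q²Δλ²) = 9367.8 km
Excess = (9367.8 − 9037.5) / 9037.5 = 330.3 / 9037.5 = 3.655% ≈ 3.7%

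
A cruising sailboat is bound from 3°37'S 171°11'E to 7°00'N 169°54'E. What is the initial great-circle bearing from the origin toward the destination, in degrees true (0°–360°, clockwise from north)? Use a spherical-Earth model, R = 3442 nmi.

θ = atan2( sin Δλ·cos φ₂ ,  cos φ₁ sin φ₂ − sin φ₁ cos φ₂ cos Δλ )
  = atan2(-0.0222, +0.1842) = 353.12°

353.1°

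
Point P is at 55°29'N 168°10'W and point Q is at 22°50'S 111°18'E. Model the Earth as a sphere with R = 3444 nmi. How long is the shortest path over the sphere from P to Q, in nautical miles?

6223 nmi

cos σ = sin φ₁ sin φ₂ + cos φ₁ cos φ₂ cos Δλ
      = sin(55.48°)sin(-22.83°) + cos(55.48°)cos(-22.83°)cos(-80.53°) = -0.2338
σ = 103.524° → d = Rσ = 3444·1.80683 = 6223 nmi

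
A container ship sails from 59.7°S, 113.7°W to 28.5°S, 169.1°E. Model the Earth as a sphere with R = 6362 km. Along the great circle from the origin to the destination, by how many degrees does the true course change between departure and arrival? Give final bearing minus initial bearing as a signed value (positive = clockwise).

+60.0°

Initial bearing θ₁ = atan2(sin Δλ cos φ₂, cos φ₁ sin φ₂ − sin φ₁ cos φ₂ cos Δλ) = 265.16°
Final bearing θ₂ = (initial bearing from the destination back to the start) + 180° = 325.11°
Δθ = θ₂ − θ₁ = +60.0°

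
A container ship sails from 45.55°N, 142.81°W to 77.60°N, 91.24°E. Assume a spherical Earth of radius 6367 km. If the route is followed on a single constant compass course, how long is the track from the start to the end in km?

Rhumb course C = atan2(Δλ, Δψ) with Δψ = ln[tan(π/4+φ₂/2)/tan(π/4+φ₁/2)] = +1.3247, Δλ = -2.1982 → C = 301.07°
d = R·|Δφ| / |cos C| = 6367·0.55938 / 0.51616 = 6900 km

6900 km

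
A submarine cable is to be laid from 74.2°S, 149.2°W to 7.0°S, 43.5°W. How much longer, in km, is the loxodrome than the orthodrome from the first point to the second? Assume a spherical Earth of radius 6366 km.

Great circle: cos σ = sin φ₁ sin φ₂ + cos φ₁ cos φ₂ cos Δλ,  σ = 1.5266 rad → d_gc = 9718.6 km
Rhumb line: Δψ = +1.8525, q = Δφ/Δψ = 0.6331, d_rh = R√(Δφ²+q²Δλ²) = 10537.2 km
Excess = 10537.2 − 9718.6 = 818.6 ≈ 819 km

819 km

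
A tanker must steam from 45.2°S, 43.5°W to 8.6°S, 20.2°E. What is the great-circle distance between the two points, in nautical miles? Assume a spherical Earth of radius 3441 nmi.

Haversine: a = sin²(Δφ/2)+cos φ₁ cos φ₂ sin²(Δλ/2) = 0.29260;  σ = 2·atan2(√a,√(1−a))
σ = 65.493° → d = Rσ = 3441·1.14307 = 3933 nmi

3933 nmi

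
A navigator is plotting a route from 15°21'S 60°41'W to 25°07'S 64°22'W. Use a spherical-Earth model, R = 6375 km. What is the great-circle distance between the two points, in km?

Haversine: a = sin²(Δφ/2)+cos φ₁ cos φ₂ sin²(Δλ/2) = 0.00815;  σ = 2·atan2(√a,√(1−a))
σ = 10.358° → d = Rσ = 6375·0.18078 = 1152 km

1152 km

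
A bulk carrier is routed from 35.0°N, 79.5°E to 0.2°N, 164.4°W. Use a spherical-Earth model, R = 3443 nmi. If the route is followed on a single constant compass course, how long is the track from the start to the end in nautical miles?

6853 nmi

Rhumb course C = atan2(Δλ, Δψ) with Δψ = ln[tan(π/4+φ₂/2)/tan(π/4+φ₁/2)] = -0.6493, Δλ = +2.0263 → C = 107.77°
d = R·|Δφ| / |cos C| = 3443·0.60737 / 0.30517 = 6853 nmi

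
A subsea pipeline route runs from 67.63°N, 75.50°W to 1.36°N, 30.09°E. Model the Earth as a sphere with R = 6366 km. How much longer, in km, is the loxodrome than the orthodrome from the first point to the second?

Great circle: cos σ = sin φ₁ sin φ₂ + cos φ₁ cos φ₂ cos Δλ,  σ = 1.6512 rad → d_gc = 10511.5 km
Rhumb line: Δψ = -1.5971, q = Δφ/Δψ = 0.7242, d_rh = R√(Δφ²+q²Δλ²) = 11242.9 km
Excess = 11242.9 − 10511.5 = 731.4 ≈ 731 km

731 km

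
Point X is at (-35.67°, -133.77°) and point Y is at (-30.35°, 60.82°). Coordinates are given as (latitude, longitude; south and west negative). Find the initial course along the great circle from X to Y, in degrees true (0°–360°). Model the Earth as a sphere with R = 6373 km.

θ = atan2( sin Δλ·cos φ₂ ,  cos φ₁ sin φ₂ − sin φ₁ cos φ₂ cos Δλ )
  = atan2(-0.2174, -0.8975) = 193.62°

193.6°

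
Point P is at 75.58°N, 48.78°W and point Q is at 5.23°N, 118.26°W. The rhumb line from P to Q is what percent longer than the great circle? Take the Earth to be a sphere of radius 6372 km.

Great circle: σ = 1.3947 rad → d_gc = Rσ = 8886.9 km
Rhumb: Δφ = -1.2278, Δλ = -1.2127, Δψ = -1.9761, q = Δφ/Δψ = 0.6214 → d_rh = R√(Δφ²+q²Δλ²) = 9179.5 km
Excess = (9179.5 − 8886.9) / 8886.9 = 292.6 / 8886.9 = 3.29% ≈ 3.3%

3.3%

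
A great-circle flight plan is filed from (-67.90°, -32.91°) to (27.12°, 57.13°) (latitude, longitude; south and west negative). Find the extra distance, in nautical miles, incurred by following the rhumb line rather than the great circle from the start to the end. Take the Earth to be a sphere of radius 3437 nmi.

Great circle: cos σ = sin φ₁ sin φ₂ + cos φ₁ cos φ₂ cos Δλ,  σ = 2.0071 rad → d_gc = 6898.42 nmi
Rhumb line: Δψ = +2.1254, q = Δφ/Δψ = 0.7803, d_rh = R√(Δφ²+q²Δλ²) = 7088.87 nmi
Excess = 7088.87 − 6898.42 = 190.45 ≈ 190 nmi

190 nmi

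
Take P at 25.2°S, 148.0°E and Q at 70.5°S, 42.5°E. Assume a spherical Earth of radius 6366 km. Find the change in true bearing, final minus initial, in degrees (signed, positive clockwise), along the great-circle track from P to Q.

At departure: θ₁ = atan2(sin Δλ cos φ₂, cos φ₁ sin φ₂ − sin φ₁ cos φ₂ cos Δλ) = 199.85°
At arrival: θ₂ = atan2(sin Δλ cos φ₁, −cos φ₂ sin φ₁ + sin φ₂ cos φ₁ cos Δλ) = 293.00°
Δθ = θ₂ − θ₁ = +93.1°

+93.1°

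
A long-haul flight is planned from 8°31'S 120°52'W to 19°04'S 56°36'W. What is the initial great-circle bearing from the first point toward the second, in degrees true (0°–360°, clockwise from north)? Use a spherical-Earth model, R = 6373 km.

N = sin Δλ·cos φ₂ = +0.8514;  D = cos φ₁ sin φ₂ − sin φ₁ cos φ₂ cos Δλ = -0.2623
initial course = atan2(N, D) = 107.12°

107.1°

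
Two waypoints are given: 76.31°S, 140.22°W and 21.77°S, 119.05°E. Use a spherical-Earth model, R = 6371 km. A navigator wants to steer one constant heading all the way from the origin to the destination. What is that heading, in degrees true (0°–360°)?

314.5°

Δψ = ln[tan(π/4+φ₂/2)/tan(π/4+φ₁/2)] = +1.7305
Δλ = -1.7581 rad (taken the short way round)
course = atan2(Δλ, Δψ) = 314.55°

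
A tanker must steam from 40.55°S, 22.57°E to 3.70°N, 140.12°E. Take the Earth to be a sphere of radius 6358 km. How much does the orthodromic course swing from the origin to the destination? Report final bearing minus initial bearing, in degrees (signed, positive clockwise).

-58.7°

At departure: θ₁ = atan2(sin Δλ cos φ₂, cos φ₁ sin φ₂ − sin φ₁ cos φ₂ cos Δλ) = 105.84°
At arrival: θ₂ = atan2(sin Δλ cos φ₁, −cos φ₂ sin φ₁ + sin φ₂ cos φ₁ cos Δλ) = 47.10°
Δθ = θ₂ − θ₁ = -58.7°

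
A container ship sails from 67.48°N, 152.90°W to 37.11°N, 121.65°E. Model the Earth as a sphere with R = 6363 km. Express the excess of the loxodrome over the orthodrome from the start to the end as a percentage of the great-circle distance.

Great circle: σ = 0.9501 rad → d_gc = Rσ = 6045.7 km
Rhumb: Δφ = -0.5301, Δλ = -1.4914, Δψ = -0.9156, q = Δφ/Δψ = 0.5789 → d_rh = R√(Δφ²+q²Δλ²) = 6446.5 km
Excess = (6446.5 − 6045.7) / 6045.7 = 400.8 / 6045.7 = 6.63% ≈ 6.6%

6.6%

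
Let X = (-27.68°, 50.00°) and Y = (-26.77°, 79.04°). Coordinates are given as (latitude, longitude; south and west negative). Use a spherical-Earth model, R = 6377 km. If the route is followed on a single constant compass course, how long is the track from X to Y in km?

Δψ = ln[tan(π/4+φ₂/2)/tan(π/4+φ₁/2)] = +0.0179;  Δφ = +0.0159 rad,  Δλ = +0.5068 rad
q = Δφ/Δψ = 0.8892
d = R·√(Δφ² + q²Δλ²) = 6377·0.45097 = 2876 km

2876 km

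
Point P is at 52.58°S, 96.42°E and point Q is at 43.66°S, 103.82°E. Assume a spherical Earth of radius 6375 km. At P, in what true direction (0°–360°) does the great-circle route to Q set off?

N = sin Δλ·cos φ₂ = +0.0932;  D = cos φ₁ sin φ₂ − sin φ₁ cos φ₂ cos Δλ = +0.1503
initial course = atan2(N, D) = 31.80°

31.8°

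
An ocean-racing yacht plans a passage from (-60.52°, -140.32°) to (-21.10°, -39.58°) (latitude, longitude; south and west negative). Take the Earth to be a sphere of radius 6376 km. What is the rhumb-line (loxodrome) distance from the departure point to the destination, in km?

Δψ = ln[tan(π/4+φ₂/2)/tan(π/4+φ₁/2)] = +0.9584;  Δφ = +0.6880 rad,  Δλ = +1.7582 rad
q = Δφ/Δψ = 0.7179
d = R·√(Δφ² + q²Δλ²) = 6376·1.43756 = 9166 km

9166 km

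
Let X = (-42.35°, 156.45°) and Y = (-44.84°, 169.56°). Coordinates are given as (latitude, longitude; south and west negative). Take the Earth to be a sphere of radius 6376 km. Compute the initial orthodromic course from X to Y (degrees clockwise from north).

109.2°

θ = atan2( sin Δλ·cos φ₂ ,  cos φ₁ sin φ₂ − sin φ₁ cos φ₂ cos Δλ )
  = atan2(+0.1608, -0.0559) = 109.16°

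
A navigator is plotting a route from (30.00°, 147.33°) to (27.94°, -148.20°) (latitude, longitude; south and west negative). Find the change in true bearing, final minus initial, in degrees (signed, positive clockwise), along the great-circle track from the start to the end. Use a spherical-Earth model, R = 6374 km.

At departure: θ₁ = atan2(sin Δλ cos φ₂, cos φ₁ sin φ₂ − sin φ₁ cos φ₂ cos Δλ) = 74.88°
At arrival: θ₂ = atan2(sin Δλ cos φ₁, −cos φ₂ sin φ₁ + sin φ₂ cos φ₁ cos Δλ) = 108.85°
Δθ = θ₂ − θ₁ = +34.0°

+34.0°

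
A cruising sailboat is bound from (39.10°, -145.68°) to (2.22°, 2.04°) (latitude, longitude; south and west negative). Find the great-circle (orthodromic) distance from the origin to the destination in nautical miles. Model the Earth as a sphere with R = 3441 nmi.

Haversine: a = sin²(Δφ/2)+cos φ₁ cos φ₂ sin²(Δλ/2) = 0.81559;  σ = 2·atan2(√a,√(1−a))
σ = 129.138° → d = Rσ = 3441·2.25388 = 7756 nmi

7756 nmi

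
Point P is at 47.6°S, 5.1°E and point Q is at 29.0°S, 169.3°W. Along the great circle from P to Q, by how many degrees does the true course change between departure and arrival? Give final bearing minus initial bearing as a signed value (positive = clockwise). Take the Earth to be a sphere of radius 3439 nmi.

+171.1°

At departure: θ₁ = atan2(sin Δλ cos φ₂, cos φ₁ sin φ₂ − sin φ₁ cos φ₂ cos Δλ) = 185.03°
At arrival: θ₂ = atan2(sin Δλ cos φ₁, −cos φ₂ sin φ₁ + sin φ₂ cos φ₁ cos Δλ) = 356.12°
Δθ = θ₂ − θ₁ = +171.1°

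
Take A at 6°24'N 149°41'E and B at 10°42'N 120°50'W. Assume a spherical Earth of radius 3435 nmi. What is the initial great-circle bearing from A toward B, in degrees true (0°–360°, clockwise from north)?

79.4°

N = sin Δλ·cos φ₂ = +0.9826;  D = cos φ₁ sin φ₂ − sin φ₁ cos φ₂ cos Δλ = +0.1835
initial course = atan2(N, D) = 79.42°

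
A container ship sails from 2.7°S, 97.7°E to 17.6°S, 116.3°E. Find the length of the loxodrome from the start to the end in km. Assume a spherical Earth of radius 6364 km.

Rhumb course C = atan2(Δλ, Δψ) with Δψ = ln[tan(π/4+φ₂/2)/tan(π/4+φ₁/2)] = -0.2650, Δλ = +0.3246 → C = 129.22°
d = R·|Δφ| / |cos C| = 6364·0.26005 / 0.63235 = 2617 km

2617 km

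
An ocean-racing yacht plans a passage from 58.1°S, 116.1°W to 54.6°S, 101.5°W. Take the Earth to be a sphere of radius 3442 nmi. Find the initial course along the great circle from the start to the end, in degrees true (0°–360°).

72.8°

N = sin Δλ·cos φ₂ = +0.1460;  D = cos φ₁ sin φ₂ − sin φ₁ cos φ₂ cos Δλ = +0.0452
initial course = atan2(N, D) = 72.81°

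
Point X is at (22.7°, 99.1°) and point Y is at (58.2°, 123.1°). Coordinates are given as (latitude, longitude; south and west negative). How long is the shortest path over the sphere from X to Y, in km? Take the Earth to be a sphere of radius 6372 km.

Haversine: a = sin²(Δφ/2)+cos φ₁ cos φ₂ sin²(Δλ/2) = 0.11396;  σ = 2·atan2(√a,√(1−a))
σ = 39.458° → d = Rσ = 6372·0.68868 = 4388 km

4388 km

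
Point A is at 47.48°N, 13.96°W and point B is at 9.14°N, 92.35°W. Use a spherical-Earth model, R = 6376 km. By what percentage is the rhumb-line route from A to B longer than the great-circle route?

2.2%

Great circle: σ = 1.3167 rad → d_gc = Rσ = 8395.3 km
Rhumb: Δφ = -0.6692, Δλ = -1.3682, Δψ = -0.7838, q = Δφ/Δψ = 0.8538 → d_rh = R√(Δφ²+q²Δλ²) = 8583.3 km
Excess = (8583.3 − 8395.3) / 8395.3 = 188.0 / 8395.3 = 2.24% ≈ 2.2%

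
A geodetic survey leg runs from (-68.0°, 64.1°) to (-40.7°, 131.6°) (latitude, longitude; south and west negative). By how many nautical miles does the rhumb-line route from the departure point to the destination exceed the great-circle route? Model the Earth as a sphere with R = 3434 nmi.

Great circle: cos σ = sin φ₁ sin φ₂ + cos φ₁ cos φ₂ cos Δλ,  σ = 0.7766 rad → d_gc = 2666.9 nmi
Rhumb line: Δψ = +0.8590, q = Δφ/Δψ = 0.5547, d_rh = R√(Δφ²+q²Δλ²) = 2777.2 nmi
Excess = 2777.2 − 2666.9 = 110.3 ≈ 110 nmi

110 nmi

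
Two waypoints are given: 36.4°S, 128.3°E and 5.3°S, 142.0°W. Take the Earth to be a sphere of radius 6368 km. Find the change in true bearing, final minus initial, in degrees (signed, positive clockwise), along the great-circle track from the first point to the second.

-40.4°

Initial bearing θ₁ = atan2(sin Δλ cos φ₂, cos φ₁ sin φ₂ − sin φ₁ cos φ₂ cos Δλ) = 94.09°
Final bearing θ₂ = (initial bearing from the destination back to the start) + 180° = 53.73°
Δθ = θ₂ − θ₁ = -40.4°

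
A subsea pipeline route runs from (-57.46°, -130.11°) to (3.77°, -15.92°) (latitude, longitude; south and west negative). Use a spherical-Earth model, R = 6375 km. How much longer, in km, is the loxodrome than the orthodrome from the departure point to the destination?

696 km

Great circle: cos σ = sin φ₁ sin φ₂ + cos φ₁ cos φ₂ cos Δλ,  σ = 1.8498 rad → d_gc = 11792.2 km
Rhumb line: Δψ = +1.2974, q = Δφ/Δψ = 0.8237, d_rh = R√(Δφ²+q²Δλ²) = 12487.8 km
Excess = 12487.8 − 11792.2 = 695.6 ≈ 696 km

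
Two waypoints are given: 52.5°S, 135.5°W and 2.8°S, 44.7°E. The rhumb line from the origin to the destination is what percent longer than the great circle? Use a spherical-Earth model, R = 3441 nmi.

Great circle: σ = 2.1764 rad → d_gc = Rσ = 7489.1 nmi
Rhumb: Δφ = +0.8674, Δλ = -3.1381, Δψ = +1.0315, q = Δφ/Δψ = 0.8409 → d_rh = R√(Δφ²+q²Δλ²) = 9558.4 nmi
Excess = (9558.4 − 7489.1) / 7489.1 = 2069.3 / 7489.1 = 27.63% ≈ 27.6%

27.6%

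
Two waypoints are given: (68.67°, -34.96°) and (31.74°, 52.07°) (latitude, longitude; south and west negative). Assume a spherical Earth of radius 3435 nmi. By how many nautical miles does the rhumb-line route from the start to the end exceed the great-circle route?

236 nmi

Great circle: cos σ = sin φ₁ sin φ₂ + cos φ₁ cos φ₂ cos Δλ,  σ = 1.0402 rad → d_gc = 3573.0 nmi
Rhumb line: Δψ = -1.0849, q = Δφ/Δψ = 0.5941, d_rh = R√(Δφ²+q²Δλ²) = 3809.3 nmi
Excess = 3809.3 − 3573.0 = 236.3 ≈ 236 nmi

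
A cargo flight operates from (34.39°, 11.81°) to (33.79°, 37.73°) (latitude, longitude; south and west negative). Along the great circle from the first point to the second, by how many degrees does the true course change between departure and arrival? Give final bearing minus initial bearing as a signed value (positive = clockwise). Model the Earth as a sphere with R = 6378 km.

+14.7°

At departure: θ₁ = atan2(sin Δλ cos φ₂, cos φ₁ sin φ₂ − sin φ₁ cos φ₂ cos Δλ) = 84.22°
At arrival: θ₂ = atan2(sin Δλ cos φ₁, −cos φ₂ sin φ₁ + sin φ₂ cos φ₁ cos Δλ) = 98.92°
Δθ = θ₂ − θ₁ = +14.7°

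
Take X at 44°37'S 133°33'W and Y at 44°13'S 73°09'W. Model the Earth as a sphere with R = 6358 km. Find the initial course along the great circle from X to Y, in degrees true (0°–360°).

111.7°

N = sin Δλ·cos φ₂ = +0.6232;  D = cos φ₁ sin φ₂ − sin φ₁ cos φ₂ cos Δλ = -0.2478
initial course = atan2(N, D) = 111.68°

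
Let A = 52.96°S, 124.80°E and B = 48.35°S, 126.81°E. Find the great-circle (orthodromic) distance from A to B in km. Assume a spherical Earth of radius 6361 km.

cos σ = sin φ₁ sin φ₂ + cos φ₁ cos φ₂ cos Δλ
      = sin(-52.96°)sin(-48.35°) + cos(-52.96°)cos(-48.35°)cos(2.01°) = 0.9965
σ = 4.782° → d = Rσ = 6361·0.08347 = 531 km

531 km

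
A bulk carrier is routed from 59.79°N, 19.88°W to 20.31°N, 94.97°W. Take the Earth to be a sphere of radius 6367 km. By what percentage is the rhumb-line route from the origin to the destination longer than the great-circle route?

Great circle: σ = 1.1358 rad → d_gc = Rσ = 7231.9 km
Rhumb: Δφ = -0.6891, Δλ = -1.3106, Δψ = -0.9475, q = Δφ/Δψ = 0.7272 → d_rh = R√(Δφ²+q²Δλ²) = 7488.1 km
Excess = (7488.1 − 7231.9) / 7231.9 = 256.2 / 7231.9 = 3.54% ≈ 3.5%

3.5%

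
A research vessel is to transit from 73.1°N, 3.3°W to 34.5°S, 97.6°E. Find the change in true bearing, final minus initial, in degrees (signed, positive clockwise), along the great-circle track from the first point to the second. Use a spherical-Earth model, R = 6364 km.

At departure: θ₁ = atan2(sin Δλ cos φ₂, cos φ₁ sin φ₂ − sin φ₁ cos φ₂ cos Δλ) = 91.10°
At arrival: θ₂ = atan2(sin Δλ cos φ₁, −cos φ₂ sin φ₁ + sin φ₂ cos φ₁ cos Δλ) = 159.35°
Δθ = θ₂ − θ₁ = +68.2°

+68.2°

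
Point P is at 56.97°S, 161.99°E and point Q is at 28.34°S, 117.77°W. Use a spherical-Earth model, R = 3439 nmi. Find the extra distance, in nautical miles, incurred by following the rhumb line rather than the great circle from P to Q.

Great circle: cos σ = sin φ₁ sin φ₂ + cos φ₁ cos φ₂ cos Δλ,  σ = 1.0709 rad → d_gc = 3682.9 nmi
Rhumb line: Δψ = +0.6996, q = Δφ/Δψ = 0.7143, d_rh = R√(Δφ²+q²Δλ²) = 3845.3 nmi
Excess = 3845.3 − 3682.9 = 162.4 ≈ 162 nmi

162 nmi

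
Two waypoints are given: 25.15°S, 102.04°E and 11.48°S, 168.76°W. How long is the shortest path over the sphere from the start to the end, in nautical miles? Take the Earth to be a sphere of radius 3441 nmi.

5071 nmi

Haversine: a = sin²(Δφ/2)+cos φ₁ cos φ₂ sin²(Δλ/2) = 0.45152;  σ = 2·atan2(√a,√(1−a))
σ = 84.435° → d = Rσ = 3441·1.47367 = 5071 nmi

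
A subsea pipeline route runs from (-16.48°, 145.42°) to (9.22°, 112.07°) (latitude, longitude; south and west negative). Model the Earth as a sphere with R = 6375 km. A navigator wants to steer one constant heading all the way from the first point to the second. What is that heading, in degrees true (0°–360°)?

Meridional parts: M(φ₁)=-0.2917, M(φ₂)=+0.1616 → ΔM = +0.4533;  Δλ = -0.5821 rad
tan C = Δλ / ΔM = -1.2841 → C = 307.91°

307.9°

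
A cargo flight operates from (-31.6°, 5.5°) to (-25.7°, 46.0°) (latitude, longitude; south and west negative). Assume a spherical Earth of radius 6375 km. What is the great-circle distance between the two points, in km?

cos σ = sin φ₁ sin φ₂ + cos φ₁ cos φ₂ cos Δλ
      = sin(-31.60°)sin(-25.70°) + cos(-31.60°)cos(-25.70°)cos(40.50°) = 0.8108
σ = 35.824° → d = Rσ = 6375·0.62524 = 3986 km

3986 km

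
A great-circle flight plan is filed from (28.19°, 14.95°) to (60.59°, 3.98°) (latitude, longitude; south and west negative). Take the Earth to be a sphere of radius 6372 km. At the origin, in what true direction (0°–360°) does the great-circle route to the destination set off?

θ = atan2( sin Δλ·cos φ₂ ,  cos φ₁ sin φ₂ − sin φ₁ cos φ₂ cos Δλ )
  = atan2(-0.0934, +0.5401) = 350.18°

350.2°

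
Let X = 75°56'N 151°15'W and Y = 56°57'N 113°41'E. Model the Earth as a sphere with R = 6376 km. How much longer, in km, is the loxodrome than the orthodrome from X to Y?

Great circle: cos σ = sin φ₁ sin φ₂ + cos φ₁ cos φ₂ cos Δλ,  σ = 0.6412 rad → d_gc = 4088.6 km
Rhumb line: Δψ = -0.8775, q = Δφ/Δψ = 0.3776, d_rh = R√(Δφ²+q²Δλ²) = 4518.9 km
Excess = 4518.9 − 4088.6 = 430.3 ≈ 430 km

430 km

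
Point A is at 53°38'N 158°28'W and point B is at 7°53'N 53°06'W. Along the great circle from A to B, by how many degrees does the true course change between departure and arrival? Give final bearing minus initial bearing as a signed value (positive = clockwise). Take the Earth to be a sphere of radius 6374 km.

+72.1°

At departure: θ₁ = atan2(sin Δλ cos φ₂, cos φ₁ sin φ₂ − sin φ₁ cos φ₂ cos Δλ) = 72.96°
At arrival: θ₂ = atan2(sin Δλ cos φ₁, −cos φ₂ sin φ₁ + sin φ₂ cos φ₁ cos Δλ) = 145.09°
Δθ = θ₂ − θ₁ = +72.1°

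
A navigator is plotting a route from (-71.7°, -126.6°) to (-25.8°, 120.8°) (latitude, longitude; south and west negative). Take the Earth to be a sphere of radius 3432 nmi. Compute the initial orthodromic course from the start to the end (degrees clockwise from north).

θ = atan2( sin Δλ·cos φ₂ ,  cos φ₁ sin φ₂ − sin φ₁ cos φ₂ cos Δλ )
  = atan2(-0.8312, -0.4651) = 240.77°

240.8°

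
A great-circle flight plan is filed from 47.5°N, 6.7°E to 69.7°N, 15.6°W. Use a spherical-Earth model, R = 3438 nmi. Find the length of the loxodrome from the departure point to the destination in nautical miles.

Δψ = ln[tan(π/4+φ₂/2)/tan(π/4+φ₁/2)] = +0.7757;  Δφ = +0.3875 rad,  Δλ = -0.3892 rad
q = Δφ/Δψ = 0.4995
d = R·√(Δφ² + q²Δλ²) = 3438·0.43350 = 1490 nmi

1490 nmi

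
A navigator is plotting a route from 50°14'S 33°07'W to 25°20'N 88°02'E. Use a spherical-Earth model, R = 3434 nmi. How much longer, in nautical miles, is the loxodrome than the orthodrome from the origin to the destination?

Great circle: cos σ = sin φ₁ sin φ₂ + cos φ₁ cos φ₂ cos Δλ,  σ = 2.2497 rad → d_gc = 7725.6 nmi
Rhumb line: Δψ = +1.4743, q = Δφ/Δψ = 0.8946, d_rh = R√(Δφ²+q²Δλ²) = 7918.6 nmi
Excess = 7918.6 − 7725.6 = 193.0 ≈ 193 nmi

193 nmi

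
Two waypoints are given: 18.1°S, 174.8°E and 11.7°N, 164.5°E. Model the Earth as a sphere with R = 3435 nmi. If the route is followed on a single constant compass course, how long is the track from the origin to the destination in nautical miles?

1888 nmi

Rhumb course C = atan2(Δλ, Δψ) with Δψ = ln[tan(π/4+φ₂/2)/tan(π/4+φ₁/2)] = +0.5269, Δλ = -0.1798 → C = 341.16°
d = R·|Δφ| / |cos C| = 3435·0.52011 / 0.94644 = 1888 nmi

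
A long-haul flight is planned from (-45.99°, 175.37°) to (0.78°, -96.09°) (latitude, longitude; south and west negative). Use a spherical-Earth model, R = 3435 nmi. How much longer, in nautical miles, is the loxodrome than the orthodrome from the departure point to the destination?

Great circle: cos σ = sin φ₁ sin φ₂ + cos φ₁ cos φ₂ cos Δλ,  σ = 1.5629 rad → d_gc = 5368.5 nmi
Rhumb line: Δψ = +0.9196, q = Δφ/Δψ = 0.8876, d_rh = R√(Δφ²+q²Δλ²) = 5482.9 nmi
Excess = 5482.9 − 5368.5 = 114.4 ≈ 114 nmi

114 nmi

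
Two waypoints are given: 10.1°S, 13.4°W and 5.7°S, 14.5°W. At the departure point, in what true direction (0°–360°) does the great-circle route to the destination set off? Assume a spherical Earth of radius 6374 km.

θ = atan2( sin Δλ·cos φ₂ ,  cos φ₁ sin φ₂ − sin φ₁ cos φ₂ cos Δλ )
  = atan2(-0.0191, +0.0767) = 346.01°

346.0°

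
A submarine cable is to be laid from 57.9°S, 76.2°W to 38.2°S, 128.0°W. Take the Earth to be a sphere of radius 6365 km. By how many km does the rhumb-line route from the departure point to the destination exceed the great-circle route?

86 km

Great circle: cos σ = sin φ₁ sin φ₂ + cos φ₁ cos φ₂ cos Δλ,  σ = 0.6727 rad → d_gc = 4282.0 km
Rhumb line: Δψ = +0.5234, q = Δφ/Δψ = 0.6569, d_rh = R√(Δφ²+q²Δλ²) = 4367.7 km
Excess = 4367.7 − 4282.0 = 85.7 ≈ 86 km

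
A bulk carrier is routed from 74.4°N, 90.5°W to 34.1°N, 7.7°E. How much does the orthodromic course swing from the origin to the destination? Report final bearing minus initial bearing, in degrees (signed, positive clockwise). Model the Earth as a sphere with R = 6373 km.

+89.9°

At departure: θ₁ = atan2(sin Δλ cos φ₂, cos φ₁ sin φ₂ − sin φ₁ cos φ₂ cos Δλ) = 72.11°
At arrival: θ₂ = atan2(sin Δλ cos φ₁, −cos φ₂ sin φ₁ + sin φ₂ cos φ₁ cos Δλ) = 162.00°
Δθ = θ₂ − θ₁ = +89.9°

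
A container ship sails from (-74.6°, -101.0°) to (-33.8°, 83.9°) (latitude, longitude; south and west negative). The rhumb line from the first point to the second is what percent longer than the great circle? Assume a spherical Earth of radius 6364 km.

39.1%

Great circle: σ = 1.2488 rad → d_gc = Rσ = 7947.4 km
Rhumb: Δφ = +0.7121, Δλ = -3.0561, Δψ = +1.3735, q = Δφ/Δψ = 0.5184 → d_rh = R√(Δφ²+q²Δλ²) = 11054.8 km
Excess = (11054.8 − 7947.4) / 7947.4 = 3107.4 / 7947.4 = 39.10% ≈ 39.1%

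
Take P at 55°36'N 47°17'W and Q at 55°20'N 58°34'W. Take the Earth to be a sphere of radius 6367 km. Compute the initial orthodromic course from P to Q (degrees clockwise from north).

272.3°

N = sin Δλ·cos φ₂ = -0.1113;  D = cos φ₁ sin φ₂ − sin φ₁ cos φ₂ cos Δλ = +0.0044
initial course = atan2(N, D) = 272.27°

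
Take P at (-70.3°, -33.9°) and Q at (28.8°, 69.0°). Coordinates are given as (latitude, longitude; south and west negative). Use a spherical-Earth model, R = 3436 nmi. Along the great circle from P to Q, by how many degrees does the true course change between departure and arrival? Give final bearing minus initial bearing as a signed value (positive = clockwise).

Initial bearing θ₁ = atan2(sin Δλ cos φ₂, cos φ₁ sin φ₂ − sin φ₁ cos φ₂ cos Δλ) = 91.46°
Final bearing θ₂ = (initial bearing from the destination back to the start) + 180° = 22.62°
Δθ = θ₂ − θ₁ = -68.8°

-68.8°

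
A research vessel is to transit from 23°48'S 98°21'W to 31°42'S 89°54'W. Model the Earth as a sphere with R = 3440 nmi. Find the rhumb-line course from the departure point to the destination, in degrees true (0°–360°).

136.6°

Δψ = ln[tan(π/4+φ₂/2)/tan(π/4+φ₁/2)] = -0.1560
Δλ = +0.1475 rad (taken the short way round)
course = atan2(Δλ, Δψ) = 136.61°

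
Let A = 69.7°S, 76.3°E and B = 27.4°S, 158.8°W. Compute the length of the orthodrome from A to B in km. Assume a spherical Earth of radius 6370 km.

8361 km

Haversine: a = sin²(Δφ/2)+cos φ₁ cos φ₂ sin²(Δλ/2) = 0.37231;  σ = 2·atan2(√a,√(1−a))
σ = 75.203° → d = Rσ = 6370·1.31255 = 8361 km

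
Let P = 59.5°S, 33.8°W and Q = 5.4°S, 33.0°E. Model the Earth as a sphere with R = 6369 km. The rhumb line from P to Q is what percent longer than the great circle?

2.1%

Great circle: σ = 1.2869 rad → d_gc = Rσ = 8196.0 km
Rhumb: Δφ = +0.9442, Δλ = +1.1659, Δψ = +1.2052, q = Δφ/Δψ = 0.7834 → d_rh = R√(Δφ²+q²Δλ²) = 8367.0 km
Excess = (8367.0 − 8196.0) / 8196.0 = 171.0 / 8196.0 = 2.09% ≈ 2.1%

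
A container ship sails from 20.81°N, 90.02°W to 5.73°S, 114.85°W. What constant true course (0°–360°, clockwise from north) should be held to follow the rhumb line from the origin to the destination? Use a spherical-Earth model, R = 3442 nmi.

Meridional parts: M(φ₁)=+0.3715, M(φ₂)=-0.1002 → ΔM = -0.4716;  Δλ = -0.4334 rad
tan C = Δλ / ΔM = +0.9189 → C = 222.58°

222.6°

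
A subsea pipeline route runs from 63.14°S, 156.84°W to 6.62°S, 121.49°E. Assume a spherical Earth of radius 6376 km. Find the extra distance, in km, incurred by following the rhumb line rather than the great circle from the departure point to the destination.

Great circle: cos σ = sin φ₁ sin φ₂ + cos φ₁ cos φ₂ cos Δλ,  σ = 1.4021 rad → d_gc = 8940.0 km
Rhumb line: Δψ = +1.3164, q = Δφ/Δψ = 0.7494, d_rh = R√(Δφ²+q²Δλ²) = 9270.6 km
Excess = 9270.6 − 8940.0 = 330.6 ≈ 331 km

331 km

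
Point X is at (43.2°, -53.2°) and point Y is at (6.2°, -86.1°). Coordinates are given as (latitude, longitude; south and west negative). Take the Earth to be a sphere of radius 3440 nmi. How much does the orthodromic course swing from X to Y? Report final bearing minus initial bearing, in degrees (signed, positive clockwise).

-14.8°

Initial bearing θ₁ = atan2(sin Δλ cos φ₂, cos φ₁ sin φ₂ − sin φ₁ cos φ₂ cos Δλ) = 227.62°
Final bearing θ₂ = (initial bearing from the destination back to the start) + 180° = 212.80°
Δθ = θ₂ − θ₁ = -14.8°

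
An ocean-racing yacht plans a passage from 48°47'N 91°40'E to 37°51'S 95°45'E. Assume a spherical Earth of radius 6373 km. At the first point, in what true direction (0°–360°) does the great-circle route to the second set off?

N = sin Δλ·cos φ₂ = +0.0562;  D = cos φ₁ sin φ₂ − sin φ₁ cos φ₂ cos Δλ = -0.9968
initial course = atan2(N, D) = 176.77°

176.8°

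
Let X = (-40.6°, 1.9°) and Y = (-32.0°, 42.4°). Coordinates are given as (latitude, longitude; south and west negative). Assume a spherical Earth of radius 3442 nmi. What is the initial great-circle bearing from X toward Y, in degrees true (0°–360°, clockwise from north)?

88.2°

N = sin Δλ·cos φ₂ = +0.5508;  D = cos φ₁ sin φ₂ − sin φ₁ cos φ₂ cos Δλ = +0.0173
initial course = atan2(N, D) = 88.20°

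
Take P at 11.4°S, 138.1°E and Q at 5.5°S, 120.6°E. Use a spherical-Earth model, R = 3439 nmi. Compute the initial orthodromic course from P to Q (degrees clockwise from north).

N = sin Δλ·cos φ₂ = -0.2993;  D = cos φ₁ sin φ₂ − sin φ₁ cos φ₂ cos Δλ = +0.0937
initial course = atan2(N, D) = 287.38°

287.4°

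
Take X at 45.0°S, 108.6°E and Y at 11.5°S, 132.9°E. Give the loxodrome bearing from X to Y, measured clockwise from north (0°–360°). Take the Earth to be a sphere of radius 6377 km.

Meridional parts: M(φ₁)=-0.8814, M(φ₂)=-0.2021 → ΔM = +0.6793;  Δλ = +0.4241 rad
tan C = Δλ / ΔM = +0.6243 → C = 31.98°

32.0°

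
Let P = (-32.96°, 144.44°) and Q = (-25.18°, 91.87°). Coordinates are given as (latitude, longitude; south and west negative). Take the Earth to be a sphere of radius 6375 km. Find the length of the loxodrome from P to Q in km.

Rhumb course C = atan2(Δλ, Δψ) with Δψ = ln[tan(π/4+φ₂/2)/tan(π/4+φ₁/2)] = +0.1556, Δλ = -0.9175 → C = 279.62°
d = R·|Δφ| / |cos C| = 6375·0.13579 / 0.16715 = 5179 km

5179 km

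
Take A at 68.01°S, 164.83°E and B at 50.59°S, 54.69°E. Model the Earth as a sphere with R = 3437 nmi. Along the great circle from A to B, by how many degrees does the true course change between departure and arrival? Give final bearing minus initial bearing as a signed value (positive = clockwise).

At departure: θ₁ = atan2(sin Δλ cos φ₂, cos φ₁ sin φ₂ − sin φ₁ cos φ₂ cos Δλ) = 230.46°
At arrival: θ₂ = atan2(sin Δλ cos φ₁, −cos φ₂ sin φ₁ + sin φ₂ cos φ₁ cos Δλ) = 332.94°
Δθ = θ₂ − θ₁ = +102.5°

+102.5°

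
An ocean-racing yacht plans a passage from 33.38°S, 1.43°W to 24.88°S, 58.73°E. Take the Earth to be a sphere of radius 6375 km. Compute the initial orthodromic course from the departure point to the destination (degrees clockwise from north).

θ = atan2( sin Δλ·cos φ₂ ,  cos φ₁ sin φ₂ − sin φ₁ cos φ₂ cos Δλ )
  = atan2(+0.7869, -0.1030) = 97.45°

97.5°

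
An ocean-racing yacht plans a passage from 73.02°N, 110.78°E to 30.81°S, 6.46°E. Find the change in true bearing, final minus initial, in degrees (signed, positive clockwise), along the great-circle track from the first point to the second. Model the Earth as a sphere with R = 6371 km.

-73.8°

Initial bearing θ₁ = atan2(sin Δλ cos φ₂, cos φ₁ sin φ₂ − sin φ₁ cos φ₂ cos Δλ) = 273.68°
Final bearing θ₂ = (initial bearing from the destination back to the start) + 180° = 199.84°
Δθ = θ₂ − θ₁ = -73.8°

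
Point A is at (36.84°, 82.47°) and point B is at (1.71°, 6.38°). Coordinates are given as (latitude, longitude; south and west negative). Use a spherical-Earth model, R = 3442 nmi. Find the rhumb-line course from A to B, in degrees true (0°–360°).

Δψ = ln[tan(π/4+φ₂/2)/tan(π/4+φ₁/2)] = -0.6626
Δλ = -1.3280 rad (taken the short way round)
course = atan2(Δλ, Δψ) = 243.48°

243.5°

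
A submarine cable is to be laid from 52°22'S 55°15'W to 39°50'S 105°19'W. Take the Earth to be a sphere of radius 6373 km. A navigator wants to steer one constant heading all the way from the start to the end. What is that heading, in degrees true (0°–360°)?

Meridional parts: M(φ₁)=-1.0766, M(φ₂)=-0.7591 → ΔM = +0.3175;  Δλ = -0.8738 rad
tan C = Δλ / ΔM = -2.7524 → C = 289.97°

290.0°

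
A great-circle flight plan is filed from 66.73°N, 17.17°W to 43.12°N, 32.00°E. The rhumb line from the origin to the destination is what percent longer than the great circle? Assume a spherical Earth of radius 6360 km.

2.1%

Great circle: σ = 0.6155 rad → d_gc = Rσ = 3914.80 km
Rhumb: Δφ = -0.4121, Δλ = +0.8582, Δψ = -0.7446, q = Δφ/Δψ = 0.5534 → d_rh = R√(Δφ²+q²Δλ²) = 3998.95 km
Excess = (3998.95 − 3914.80) / 3914.80 = 84.15 / 3914.80 = 2.1495% ≈ 2.1%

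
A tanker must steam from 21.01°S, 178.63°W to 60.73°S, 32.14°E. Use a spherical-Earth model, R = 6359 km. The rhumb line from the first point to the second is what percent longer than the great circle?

Great circle: σ = 1.6503 rad → d_gc = Rσ = 10494.2 km
Rhumb: Δφ = -0.6932, Δλ = -2.6046, Δψ = -0.9675, q = Δφ/Δψ = 0.7165 → d_rh = R√(Δφ²+q²Δλ²) = 12659.5 km
Excess = (12659.5 − 10494.2) / 10494.2 = 2165.3 / 10494.2 = 20.63% ≈ 20.6%

20.6%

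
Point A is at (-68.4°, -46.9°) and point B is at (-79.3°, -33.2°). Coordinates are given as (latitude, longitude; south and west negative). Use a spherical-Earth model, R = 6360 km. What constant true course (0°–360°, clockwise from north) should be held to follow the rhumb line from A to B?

Meridional parts: M(φ₁)=-1.6567, M(φ₂)=-2.3682 → ΔM = -0.7115;  Δλ = +0.2391 rad
tan C = Δλ / ΔM = -0.3361 → C = 161.42°

161.4°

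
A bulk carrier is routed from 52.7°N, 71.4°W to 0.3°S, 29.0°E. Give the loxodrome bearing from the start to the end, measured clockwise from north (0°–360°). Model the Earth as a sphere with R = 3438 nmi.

121.9°

Meridional parts: M(φ₁)=+1.0862, M(φ₂)=-0.0052 → ΔM = -1.0914;  Δλ = +1.7523 rad
tan C = Δλ / ΔM = -1.6056 → C = 121.92°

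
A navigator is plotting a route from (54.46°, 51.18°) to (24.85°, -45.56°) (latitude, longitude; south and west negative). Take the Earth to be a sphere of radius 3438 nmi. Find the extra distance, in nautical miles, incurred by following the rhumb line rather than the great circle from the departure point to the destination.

273 nmi

Great circle: cos σ = sin φ₁ sin φ₂ + cos φ₁ cos φ₂ cos Δλ,  σ = 1.2869 rad → d_gc = 4424.5 nmi
Rhumb line: Δψ = -0.6899, q = Δφ/Δψ = 0.7491, d_rh = R√(Δφ²+q²Δλ²) = 4697.1 nmi
Excess = 4697.1 − 4424.5 = 272.6 ≈ 273 nmi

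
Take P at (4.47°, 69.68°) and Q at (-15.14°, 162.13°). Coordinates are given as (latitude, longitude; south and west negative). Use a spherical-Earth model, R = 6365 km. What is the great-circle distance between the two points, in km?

10390 km

Haversine: a = sin²(Δφ/2)+cos φ₁ cos φ₂ sin²(Δλ/2) = 0.53075;  σ = 2·atan2(√a,√(1−a))
σ = 93.526° → d = Rσ = 6365·1.63233 = 10390 km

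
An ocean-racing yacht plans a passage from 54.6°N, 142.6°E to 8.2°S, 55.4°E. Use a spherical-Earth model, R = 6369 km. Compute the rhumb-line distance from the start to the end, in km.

Δψ = ln[tan(π/4+φ₂/2)/tan(π/4+φ₁/2)] = -1.2857;  Δφ = -1.0961 rad,  Δλ = -1.5219 rad
q = Δφ/Δψ = 0.8525
d = R·√(Δφ² + q²Δλ²) = 6369·1.69843 = 10817 km

10817 km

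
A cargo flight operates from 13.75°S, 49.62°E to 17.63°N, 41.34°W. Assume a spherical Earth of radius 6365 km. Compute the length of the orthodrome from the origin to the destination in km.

Haversine: a = sin²(Δφ/2)+cos φ₁ cos φ₂ sin²(Δλ/2) = 0.54375;  σ = 2·atan2(√a,√(1−a))
σ = 95.020° → d = Rσ = 6365·1.65841 = 10556 km

10556 km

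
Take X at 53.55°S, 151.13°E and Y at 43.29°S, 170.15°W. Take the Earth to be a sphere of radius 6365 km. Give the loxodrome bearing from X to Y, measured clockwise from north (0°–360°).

68.1°

Δψ = ln[tan(π/4+φ₂/2)/tan(π/4+φ₁/2)] = +0.2711
Δλ = +0.6758 rad (taken the short way round)
course = atan2(Δλ, Δψ) = 68.14°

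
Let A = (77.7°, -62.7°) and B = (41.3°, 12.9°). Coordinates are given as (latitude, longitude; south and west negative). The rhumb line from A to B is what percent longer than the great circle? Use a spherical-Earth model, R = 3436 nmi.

Great circle: σ = 0.8167 rad → d_gc = Rσ = 2806.1 nmi
Rhumb: Δφ = -0.6353, Δλ = +1.3195, Δψ = -1.4351, q = Δφ/Δψ = 0.4427 → d_rh = R√(Δφ²+q²Δλ²) = 2965.3 nmi
Excess = (2965.3 − 2806.1) / 2806.1 = 159.2 / 2806.1 = 5.67% ≈ 5.7%

5.7%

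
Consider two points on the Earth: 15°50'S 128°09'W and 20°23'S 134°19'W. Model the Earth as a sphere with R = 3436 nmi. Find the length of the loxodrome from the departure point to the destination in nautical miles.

445 nmi

Δψ = ln[tan(π/4+φ₂/2)/tan(π/4+φ₁/2)] = -0.0836;  Δφ = -0.0794 rad,  Δλ = -0.1076 rad
q = Δφ/Δψ = 0.9502
d = R·√(Δφ² + q²Δλ²) = 3436·0.12948 = 445 nmi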